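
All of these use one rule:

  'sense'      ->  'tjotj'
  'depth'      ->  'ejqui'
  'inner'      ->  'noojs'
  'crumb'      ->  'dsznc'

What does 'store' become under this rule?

Two shifts are in play — +5 for a/e/i/o/u, +1 for every other letter.
For store: s(cons)+1=t, t(cons)+1=u, o(vowel)+5=t, r(cons)+1=s, e(vowel)+5=j.

tutsj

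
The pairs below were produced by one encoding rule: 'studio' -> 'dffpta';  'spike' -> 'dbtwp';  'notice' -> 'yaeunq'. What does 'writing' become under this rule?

hdtftzr

It's a Vigenère-style cipher with numeric key [11,12]: position i shifts by key[i mod 2].
For writing: w+11=h, r+12=d, i+11=t, t+12=f, i+11=t, n+12=z, g+11=r.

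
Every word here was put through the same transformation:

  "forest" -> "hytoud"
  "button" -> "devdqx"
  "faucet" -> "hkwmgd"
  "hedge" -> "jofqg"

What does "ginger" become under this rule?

Shifts by position in forest: pos 0: f→h (+2), pos 1: o→y (+10), pos 2: r→t (+2), pos 3: e→o (+10) — repeating every 2. A repeating key of period 2 is used — shifts +2, +10 over and over.
For ginger: g+2=i, i+10=s, n+2=p, g+10=q, e+2=g, r+10=b.

ispqgb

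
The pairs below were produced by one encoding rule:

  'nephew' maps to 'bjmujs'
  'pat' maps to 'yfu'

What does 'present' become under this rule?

The output letters match the input read backwards, each shifted +5: nephew reversed is wehpen. Read the word backwards and shift each letter +5.
For present: reverse → tneserp; then shift: t+5=y, n+5=s, e+5=j, s+5=x, e+5=j, r+5=w, p+5=u.

ysjxjwu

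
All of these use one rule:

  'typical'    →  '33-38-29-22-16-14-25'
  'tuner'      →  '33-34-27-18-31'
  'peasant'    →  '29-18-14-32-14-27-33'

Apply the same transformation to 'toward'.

The number is (letter's place in the alphabet, a=1) + 13.
Applying it to toward: t=20→33, o=15→28, w=23→36, a=1→14, r=18→31, d=4→17.

33-28-36-14-31-17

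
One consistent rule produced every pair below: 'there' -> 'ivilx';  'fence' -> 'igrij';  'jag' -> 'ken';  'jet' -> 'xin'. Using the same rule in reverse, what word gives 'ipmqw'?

smile

The output letters match the input read backwards, each shifted +4: there reversed is ereht. The word is reversed, then every letter is shifted forward by 4.
Decoding ipmqw: shift back: i−4=e, p−4=l, m−4=i, q−4=m, w−4=s → elims; then reverse → smile.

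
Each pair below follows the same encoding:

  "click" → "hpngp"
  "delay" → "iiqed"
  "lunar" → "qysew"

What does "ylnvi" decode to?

The shifts repeat in a cycle of length 2: positions 0,1,… shift by +5, +4, then the pattern repeats.
Reversing it on ylnvi: y−5=t, l−4=h, n−5=i, v−4=r, i−5=d.

third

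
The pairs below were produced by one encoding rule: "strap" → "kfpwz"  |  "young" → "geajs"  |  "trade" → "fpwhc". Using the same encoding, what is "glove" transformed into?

s(18)→k(10) and t(19)→f(5) fit y≡21x+22 (mod 26); the inverse of 21 mod 26 is 5. This is an affine cipher: with a=0,…,z=25, each position x becomes (21x+22) mod 26.
On glove: g(6)→21·6+22≡18=s; l(11)→21·11+22≡19=t; o(14)→21·14+22≡4=e; v(21)→21·21+22≡21=v; e(4)→21·4+22≡2=c (all mod 26).

stevc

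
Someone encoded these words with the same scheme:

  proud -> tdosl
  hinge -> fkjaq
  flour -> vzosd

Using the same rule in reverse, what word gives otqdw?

p(15)→t(19) and r(17)→d(3) fit y≡5x+22 (mod 26); the inverse of 5 mod 26 is 21. Each letter's alphabet position (a=0..z=25) is mapped through 5·x+22 mod 26 — an affine cipher.
Reversing it on otqdw: o(14)→21·(14−22)≡14=o; t(19)→21·(19−22)≡15=p; q(16)→21·(16−22)≡4=e; d(3)→21·(3−22)≡17=r; w(22)→21·(22−22)≡0=a (all mod 26).

opera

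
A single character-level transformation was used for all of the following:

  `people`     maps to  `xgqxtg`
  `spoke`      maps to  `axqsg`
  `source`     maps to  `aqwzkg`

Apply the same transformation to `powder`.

Two shifts are in play — +2 for a/e/i/o/u, +8 for every other letter.
Applying it to powder: p(cons)+8=x, o(vowel)+2=q, w(cons)+8=e, d(cons)+8=l, e(vowel)+2=g, r(cons)+8=z.

xqelgz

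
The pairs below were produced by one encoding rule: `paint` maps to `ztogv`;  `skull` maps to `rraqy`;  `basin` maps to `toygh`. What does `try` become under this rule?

The output letters match the input read backwards, each shifted +6: paint reversed is tniap. Two steps: reverse the string, then apply a Caesar shift of +6.
Applying it to try: reverse → yrt; then shift: y+6=e, r+6=x, t+6=z.

exz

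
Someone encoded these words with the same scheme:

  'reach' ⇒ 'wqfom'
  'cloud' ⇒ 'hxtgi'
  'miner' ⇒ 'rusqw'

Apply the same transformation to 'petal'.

Shifts by position in reach: pos 0: r→w (+5), pos 1: e→q (+12), pos 2: a→f (+5), pos 3: c→o (+12) — repeating every 2. A repeating key of period 2 is used — shifts +5, +12 over and over.
On petal: p+5=u, e+12=q, t+5=y, a+12=m, l+5=q.

uqymq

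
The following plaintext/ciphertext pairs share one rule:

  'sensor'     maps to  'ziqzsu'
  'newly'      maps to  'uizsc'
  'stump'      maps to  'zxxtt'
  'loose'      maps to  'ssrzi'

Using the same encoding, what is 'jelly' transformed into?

A repeating key of period 3 is used — shifts +7, +4, +3 over and over.
Applying it to jelly: j+7=q, e+4=i, l+3=o, l+7=s, y+4=c.

qiosc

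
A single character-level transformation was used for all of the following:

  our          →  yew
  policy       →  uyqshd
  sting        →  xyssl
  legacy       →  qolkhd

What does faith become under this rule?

kksym

The shift depends on letter class: consonant r→w is +5, but vowel o→y is +10. Two shifts are in play — +10 for a/e/i/o/u, +5 for every other letter.
Applying it to faith: f(cons)+5=k, a(vowel)+10=k, i(vowel)+10=s, t(cons)+5=y, h(cons)+5=m.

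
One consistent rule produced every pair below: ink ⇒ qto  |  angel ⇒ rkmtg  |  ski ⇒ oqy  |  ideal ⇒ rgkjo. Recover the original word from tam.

Two steps: reverse the string, then apply a Caesar shift of +6.
Undoing it on tam: shift back: t−6=n, a−6=u, m−6=g → nug; then reverse → gun.

gun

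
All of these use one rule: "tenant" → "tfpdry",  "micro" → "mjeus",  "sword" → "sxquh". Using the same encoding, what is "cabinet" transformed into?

cbdlrjz

The shift increases by 1 at each position, starting from +0: 0, 1, 2, ….
Applying it to cabinet: c+0=c, a+1=b, b+2=d, i+3=l, n+4=r, e+5=j, t+6=z.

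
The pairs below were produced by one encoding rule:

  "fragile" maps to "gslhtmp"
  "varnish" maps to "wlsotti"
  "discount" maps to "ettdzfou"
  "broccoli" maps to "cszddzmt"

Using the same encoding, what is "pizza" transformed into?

qtaal

The shift depends on letter class: consonant f→g is +1, but vowel a→l is +11. The rule splits by letter class: vowels +11, consonants +1.
Applying it to pizza: p(cons)+1=q, i(vowel)+11=t, z(cons)+1=a, z(cons)+1=a, a(vowel)+11=l.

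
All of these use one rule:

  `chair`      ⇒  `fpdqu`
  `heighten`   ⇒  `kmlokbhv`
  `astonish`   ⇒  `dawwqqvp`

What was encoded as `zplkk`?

Shifts by position in chair: pos 0: c→f (+3), pos 1: h→p (+8), pos 2: a→d (+3), pos 3: i→q (+8) — repeating every 2. It's a Vigenère-style cipher with numeric key [3,8]: position i shifts by key[i mod 2].
Undoing it on zplkk: z−3=w, p−8=h, l−3=i, k−8=c, k−3=h.

which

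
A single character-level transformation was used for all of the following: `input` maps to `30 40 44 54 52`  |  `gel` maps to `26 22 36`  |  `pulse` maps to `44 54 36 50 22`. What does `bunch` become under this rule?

With a=1..z=26, the number is 2·pos + 12.
On bunch: b=2→16, u=21→54, n=14→40, c=3→18, h=8→28.

16 54 40 18 28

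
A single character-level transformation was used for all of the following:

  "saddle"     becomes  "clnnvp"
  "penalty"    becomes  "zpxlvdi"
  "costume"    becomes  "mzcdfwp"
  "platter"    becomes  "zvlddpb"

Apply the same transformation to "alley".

lvvpi

The shift depends on letter class: consonant s→c is +10, but vowel a→l is +11. Two shifts are in play — +11 for a/e/i/o/u, +10 for every other letter.
On alley: a(vowel)+11=l, l(cons)+10=v, l(cons)+10=v, e(vowel)+11=p, y(cons)+10=i.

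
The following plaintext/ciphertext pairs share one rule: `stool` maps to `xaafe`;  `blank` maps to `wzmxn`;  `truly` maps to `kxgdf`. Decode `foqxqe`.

Two steps: reverse the string, then apply a Caesar shift of +12.
Reversing it on foqxqe: shift back: f−12=t, o−12=c, q−12=e, x−12=l, q−12=e, e−12=s → tceles; then reverse → select.

select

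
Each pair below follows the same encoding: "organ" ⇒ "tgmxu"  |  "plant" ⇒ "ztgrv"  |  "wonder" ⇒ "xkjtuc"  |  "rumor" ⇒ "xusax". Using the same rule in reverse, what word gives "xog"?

The word is reversed, then every letter is shifted forward by 6.
Reversing it on xog: shift back: x−6=r, o−6=i, g−6=a → ria; then reverse → air.

air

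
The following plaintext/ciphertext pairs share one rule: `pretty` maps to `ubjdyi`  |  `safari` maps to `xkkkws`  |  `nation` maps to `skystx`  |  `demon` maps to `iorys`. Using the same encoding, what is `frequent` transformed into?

kbjazosd

Shifts by position in pretty: pos 0: p→u (+5), pos 1: r→b (+10), pos 2: e→j (+5), pos 3: t→d (+10) — repeating every 2. The shifts repeat in a cycle of length 2: positions 0,1,… shift by +5, +10, then the pattern repeats.
Applying it to frequent: f+5=k, r+10=b, e+5=j, q+10=a, u+5=z, e+10=o, n+5=s, t+10=d.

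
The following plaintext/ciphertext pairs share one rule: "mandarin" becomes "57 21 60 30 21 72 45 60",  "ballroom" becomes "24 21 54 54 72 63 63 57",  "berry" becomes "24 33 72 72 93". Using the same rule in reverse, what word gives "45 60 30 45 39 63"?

m(#13)→57 and a(#1)→21: differences scale by 3, so n = 3·pos + 18. With a=1..z=26, the number is 3·pos + 18.
Reversing it on 45 60 30 45 39 63: 45→(45−18)÷3=9=i, 60→(60−18)÷3=14=n, 30→(30−18)÷3=4=d, 45→(45−18)÷3=9=i, 39→(39−18)÷3=7=g, 63→(63−18)÷3=15=o.

indigo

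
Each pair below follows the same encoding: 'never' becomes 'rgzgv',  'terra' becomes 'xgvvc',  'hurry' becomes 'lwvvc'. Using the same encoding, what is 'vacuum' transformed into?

The shift depends on letter class: consonant n→r is +4, but vowel e→g is +2. Vowels shift forward by 2 and consonants shift forward by 4.
For vacuum: v(cons)+4=z, a(vowel)+2=c, c(cons)+4=g, u(vowel)+2=w, u(vowel)+2=w, m(cons)+4=q.

zcgwwq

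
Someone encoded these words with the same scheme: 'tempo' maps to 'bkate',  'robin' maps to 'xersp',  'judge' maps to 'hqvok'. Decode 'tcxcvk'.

parade

Treating letters as 0–25, the rule is x ↦ 15x + 2 (mod 26).
Undoing it on tcxcvk: t(19)→7·(19−2)≡15=p; c(2)→7·(2−2)≡0=a; x(23)→7·(23−2)≡17=r; c(2)→7·(2−2)≡0=a; v(21)→7·(21−2)≡3=d; k(10)→7·(10−2)≡4=e (all mod 26).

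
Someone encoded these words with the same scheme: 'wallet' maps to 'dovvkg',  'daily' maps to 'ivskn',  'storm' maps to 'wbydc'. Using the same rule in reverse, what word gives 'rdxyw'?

The output letters match the input read backwards, each shifted +10: wallet reversed is tellaw. The word is reversed, then every letter is shifted forward by 10.
Reversing it on rdxyw: shift back: r−10=h, d−10=t, x−10=n, y−10=o, w−10=m → htnom; then reverse → month.

month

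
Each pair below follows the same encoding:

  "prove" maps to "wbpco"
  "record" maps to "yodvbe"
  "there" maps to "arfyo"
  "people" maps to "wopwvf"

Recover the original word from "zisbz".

It's a Vigenère-style cipher with numeric key [7,10,1]: position i shifts by key[i mod 3].
Decoding zisbz: z−7=s, i−10=y, s−1=r, b−7=u, z−10=p.

syrup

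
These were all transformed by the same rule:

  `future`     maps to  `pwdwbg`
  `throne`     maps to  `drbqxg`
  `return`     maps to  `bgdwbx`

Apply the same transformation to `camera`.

mcwgbc

The shift depends on letter class: consonant f→p is +10, but vowel u→w is +2. Two shifts are in play — +2 for a/e/i/o/u, +10 for every other letter.
For camera: c(cons)+10=m, a(vowel)+2=c, m(cons)+10=w, e(vowel)+2=g, r(cons)+10=b, a(vowel)+2=c.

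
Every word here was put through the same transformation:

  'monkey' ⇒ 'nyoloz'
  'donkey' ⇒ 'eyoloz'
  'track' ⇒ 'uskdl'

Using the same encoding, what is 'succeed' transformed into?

The rule splits by letter class: vowels +10, consonants +1.
On succeed: s(cons)+1=t, u(vowel)+10=e, c(cons)+1=d, c(cons)+1=d, e(vowel)+10=o, e(vowel)+10=o, d(cons)+1=e.

teddooe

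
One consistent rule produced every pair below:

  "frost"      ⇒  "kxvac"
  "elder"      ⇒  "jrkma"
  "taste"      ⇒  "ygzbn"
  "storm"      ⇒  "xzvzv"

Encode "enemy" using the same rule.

jtluh

In frost: f→k is +5, r→x is +6, o→v is +7, s→a is +8 — the shift increases by 1 each position. Letter i (0-indexed) is shifted by i+5, so successive shifts are 5, 6, 7, ….
Applying it to enemy: e+5=j, n+6=t, e+7=l, m+8=u, y+9=h.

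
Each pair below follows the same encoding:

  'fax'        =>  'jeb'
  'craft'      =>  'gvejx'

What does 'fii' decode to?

Compare letters: f→j is +4, a→e is +4, x→b is +4 — a constant shift. Each letter is shifted forward by 4 in the alphabet (a Caesar shift of +4).
Reversing it on fii: f−4=b, i−4=e, i−4=e.

bee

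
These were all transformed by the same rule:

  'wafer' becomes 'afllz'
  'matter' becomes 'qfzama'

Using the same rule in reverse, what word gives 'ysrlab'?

Letter i (0-indexed) is shifted by i+4, so successive shifts are 4, 5, 6, ….
Reversing it on ysrlab: y−4=u, s−5=n, r−6=l, l−7=e, a−8=s, b−9=s.

unless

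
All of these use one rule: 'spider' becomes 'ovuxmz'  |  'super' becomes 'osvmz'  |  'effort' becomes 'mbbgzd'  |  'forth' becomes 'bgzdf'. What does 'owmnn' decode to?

This is an affine cipher: with a=0,…,z=25, each position x becomes (15x+4) mod 26.
Reversing it on owmnn: o(14)→7·(14−4)≡18=s; w(22)→7·(22−4)≡22=w; m(12)→7·(12−4)≡4=e; n(13)→7·(13−4)≡11=l; n(13)→7·(13−4)≡11=l (all mod 26).

swell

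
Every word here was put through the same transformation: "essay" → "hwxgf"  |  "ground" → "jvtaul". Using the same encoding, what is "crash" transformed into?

fvfyo

In essay: e→h is +3, s→w is +4, s→x is +5, a→g is +6 — the shift increases by 1 each position. The shift increases by 1 at each position, starting from +3: 3, 4, 5, ….
For crash: c+3=f, r+4=v, a+5=f, s+6=y, h+7=o.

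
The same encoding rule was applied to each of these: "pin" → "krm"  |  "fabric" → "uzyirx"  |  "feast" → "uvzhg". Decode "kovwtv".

This is the alphabet-reversal cipher (Atbash): a becomes z, b becomes y, etc.
Reversing it on kovwtv: k↔p, o↔l, v↔e, w↔d, t↔g, v↔e.

pledge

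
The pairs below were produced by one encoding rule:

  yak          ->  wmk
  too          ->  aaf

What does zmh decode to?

The output letters match the input read backwards, each shifted +12: yak reversed is kay. Two steps: reverse the string, then apply a Caesar shift of +12.
Undoing it on zmh: shift back: z−12=n, m−12=a, h−12=v → nav; then reverse → van.

van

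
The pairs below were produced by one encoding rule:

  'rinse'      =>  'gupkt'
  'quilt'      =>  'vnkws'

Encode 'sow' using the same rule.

The output letters match the input read backwards, each shifted +2: rinse reversed is esnir. The word is reversed, then every letter is shifted forward by 2.
For sow: reverse → wos; then shift: w+2=y, o+2=q, s+2=u.

yqu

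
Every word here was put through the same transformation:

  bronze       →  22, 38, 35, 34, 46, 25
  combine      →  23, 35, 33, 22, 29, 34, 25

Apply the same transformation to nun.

34, 41, 34

Letters become their 1-based position plus 20 (so a→21, b→22, …).
On nun: n=14→34, u=21→41, n=14→34.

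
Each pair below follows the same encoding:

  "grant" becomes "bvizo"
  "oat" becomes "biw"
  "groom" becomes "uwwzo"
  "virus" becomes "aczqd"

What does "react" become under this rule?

Two steps: reverse the string, then apply a Caesar shift of +8.
For react: reverse → tcaer; then shift: t+8=b, c+8=k, a+8=i, e+8=m, r+8=z.

bkimz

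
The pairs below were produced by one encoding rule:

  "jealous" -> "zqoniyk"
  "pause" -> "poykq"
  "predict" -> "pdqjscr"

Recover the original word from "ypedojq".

upgrade

j(9)→z(25) and e(4)→q(16) fit y≡7x+14 (mod 26); the inverse of 7 mod 26 is 15. Treating letters as 0–25, the rule is x ↦ 7x + 14 (mod 26).
Undoing it on ypedojq: y(24)→15·(24−14)≡20=u; p(15)→15·(15−14)≡15=p; e(4)→15·(4−14)≡6=g; d(3)→15·(3−14)≡17=r; o(14)→15·(14−14)≡0=a; j(9)→15·(9−14)≡3=d; q(16)→15·(16−14)≡4=e (all mod 26).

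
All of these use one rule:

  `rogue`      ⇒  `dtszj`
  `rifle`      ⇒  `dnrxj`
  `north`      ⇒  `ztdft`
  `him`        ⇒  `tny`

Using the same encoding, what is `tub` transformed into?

fzn

The shift depends on letter class: consonant r→d is +12, but vowel o→t is +5. Two shifts are in play — +5 for a/e/i/o/u, +12 for every other letter.
For tub: t(cons)+12=f, u(vowel)+5=z, b(cons)+12=n.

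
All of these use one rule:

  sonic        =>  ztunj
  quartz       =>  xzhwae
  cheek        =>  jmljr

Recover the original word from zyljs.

steel

Shifts by position in sonic: pos 0: s→z (+7), pos 1: o→t (+5), pos 2: n→u (+7), pos 3: i→n (+5) — repeating every 2. A repeating key of period 2 is used — shifts +7, +5 over and over.
Decoding zyljs: z−7=s, y−5=t, l−7=e, j−5=e, s−7=l.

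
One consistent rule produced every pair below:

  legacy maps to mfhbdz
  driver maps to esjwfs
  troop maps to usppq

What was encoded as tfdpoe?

Compare letters: l→m is +1, e→f is +1, g→h is +1 — a constant shift. Each letter is shifted forward by 1 in the alphabet (a Caesar shift of +1).
Decoding tfdpoe: t−1=s, f−1=e, d−1=c, p−1=o, o−1=n, e−1=d.

second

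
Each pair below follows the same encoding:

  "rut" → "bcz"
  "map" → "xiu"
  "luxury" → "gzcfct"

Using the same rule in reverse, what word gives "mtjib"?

table

The output letters match the input read backwards, each shifted +8: rut reversed is tur. Read the word backwards and shift each letter +8.
Decoding mtjib: shift back: m−8=e, t−8=l, j−8=b, i−8=a, b−8=t → elbat; then reverse → table.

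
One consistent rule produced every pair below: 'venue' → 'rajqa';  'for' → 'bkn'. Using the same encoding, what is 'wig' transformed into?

Compare letters: v→r is +22, e→a is +22, n→j is +22 — a constant shift. Every letter moves 22 places later in the alphabet, wrapping around z→a.
On wig: w+22=s, i+22=e, g+22=c.

sec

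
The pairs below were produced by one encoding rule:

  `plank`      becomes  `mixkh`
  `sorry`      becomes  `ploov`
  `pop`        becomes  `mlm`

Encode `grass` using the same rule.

doxpp

Compare letters: p→m is +23, l→i is +23, a→x is +23 — a constant shift. This is a Caesar cipher with shift 23.
On grass: g+23=d, r+23=o, a+23=x, s+23=p, s+23=p.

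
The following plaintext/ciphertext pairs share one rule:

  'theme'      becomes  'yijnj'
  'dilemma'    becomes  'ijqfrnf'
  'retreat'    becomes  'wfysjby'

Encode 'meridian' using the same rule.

Shifts by position in theme: pos 0: t→y (+5), pos 1: h→i (+1), pos 2: e→j (+5), pos 3: m→n (+1) — repeating every 2. It's a Vigenère-style cipher with numeric key [5,1]: position i shifts by key[i mod 2].
On meridian: m+5=r, e+1=f, r+5=w, i+1=j, d+5=i, i+1=j, a+5=f, n+1=o.

rfwjijfo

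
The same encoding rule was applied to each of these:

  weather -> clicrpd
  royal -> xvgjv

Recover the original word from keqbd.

exist

In weather: w→c is +6, e→l is +7, a→i is +8, t→c is +9 — the shift increases by 1 each position. The shift increases by 1 at each position, starting from +6: 6, 7, 8, ….
Reversing it on keqbd: k−6=e, e−7=x, q−8=i, b−9=s, d−10=t.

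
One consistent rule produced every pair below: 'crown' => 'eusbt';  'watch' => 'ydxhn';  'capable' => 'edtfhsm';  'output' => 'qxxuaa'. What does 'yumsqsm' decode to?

In crown: c→e is +2, r→u is +3, o→s is +4, w→b is +5 — the shift increases by 1 each position. Letter i (0-indexed) is shifted by i+2, so successive shifts are 2, 3, 4, ….
Decoding yumsqsm: y−2=w, u−3=r, m−4=i, s−5=n, q−6=k, s−7=l, m−8=e.

wrinkle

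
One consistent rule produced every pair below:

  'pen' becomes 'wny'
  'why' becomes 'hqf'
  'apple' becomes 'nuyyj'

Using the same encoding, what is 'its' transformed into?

The output letters match the input read backwards, each shifted +9: pen reversed is nep. Read the word backwards and shift each letter +9.
For its: reverse → sti; then shift: s+9=b, t+9=c, i+9=r.

bcr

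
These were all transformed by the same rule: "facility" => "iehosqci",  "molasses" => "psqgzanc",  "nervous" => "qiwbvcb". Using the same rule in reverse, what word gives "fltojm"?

In facility: f→i is +3, a→e is +4, c→h is +5, i→o is +6 — the shift increases by 1 each position. Each letter shifts forward by (position + 3), i.e. 3, 4, 5, … — the shift grows by one for each successive letter.
Undoing it on fltojm: f−3=c, l−4=h, t−5=o, o−6=i, j−7=c, m−8=e.

choice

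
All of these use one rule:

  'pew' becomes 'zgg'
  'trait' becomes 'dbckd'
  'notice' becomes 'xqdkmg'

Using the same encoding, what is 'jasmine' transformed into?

Two shifts are in play — +2 for a/e/i/o/u, +10 for every other letter.
On jasmine: j(cons)+10=t, a(vowel)+2=c, s(cons)+10=c, m(cons)+10=w, i(vowel)+2=k, n(cons)+10=x, e(vowel)+2=g.

tccwkxg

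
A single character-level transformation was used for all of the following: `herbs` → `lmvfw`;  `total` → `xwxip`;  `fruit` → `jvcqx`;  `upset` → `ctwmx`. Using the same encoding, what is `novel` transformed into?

rwzmp

Vowels shift forward by 8 and consonants shift forward by 4.
For novel: n(cons)+4=r, o(vowel)+8=w, v(cons)+4=z, e(vowel)+8=m, l(cons)+4=p.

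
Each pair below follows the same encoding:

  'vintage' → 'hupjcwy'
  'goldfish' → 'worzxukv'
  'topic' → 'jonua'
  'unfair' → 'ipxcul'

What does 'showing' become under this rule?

kvogupw

v(21)→h(7) and i(8)→u(20) fit y≡25x+2 (mod 26); the inverse of 25 mod 26 is 25. This is an affine cipher: with a=0,…,z=25, each position x becomes (25x+2) mod 26.
For showing: s(18)→25·18+2≡10=k; h(7)→25·7+2≡21=v; o(14)→25·14+2≡14=o; w(22)→25·22+2≡6=g; i(8)→25·8+2≡20=u; n(13)→25·13+2≡15=p; g(6)→25·6+2≡22=w (all mod 26).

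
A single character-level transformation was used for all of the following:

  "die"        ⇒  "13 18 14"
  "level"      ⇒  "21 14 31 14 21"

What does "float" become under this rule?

15 21 24 10 29

d is letter #4 and maps to 13: an offset of 9. Letters become their 1-based position plus 9 (so a→10, b→11, …).
For float: f=6→15, l=12→21, o=15→24, a=1→10, t=20→29.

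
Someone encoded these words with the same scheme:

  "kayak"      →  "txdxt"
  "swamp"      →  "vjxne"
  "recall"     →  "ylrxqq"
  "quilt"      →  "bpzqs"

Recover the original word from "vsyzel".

stripe

k(10)→t(19) and a(0)→x(23) fit y≡23x+23 (mod 26); the inverse of 23 mod 26 is 17. Each letter's alphabet position (a=0..z=25) is mapped through 23·x+23 mod 26 — an affine cipher.
Undoing it on vsyzel: v(21)→17·(21−23)≡18=s; s(18)→17·(18−23)≡19=t; y(24)→17·(24−23)≡17=r; z(25)→17·(25−23)≡8=i; e(4)→17·(4−23)≡15=p; l(11)→17·(11−23)≡4=e (all mod 26).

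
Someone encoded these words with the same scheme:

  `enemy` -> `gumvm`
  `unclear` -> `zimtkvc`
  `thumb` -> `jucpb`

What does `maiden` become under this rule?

vmlqiu

Two steps: reverse the string, then apply a Caesar shift of +8.
On maiden: reverse → nediam; then shift: n+8=v, e+8=m, d+8=l, i+8=q, a+8=i, m+8=u.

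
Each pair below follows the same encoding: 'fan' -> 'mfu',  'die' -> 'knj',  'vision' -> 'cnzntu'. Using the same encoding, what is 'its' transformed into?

naz

Vowels shift forward by 5 and consonants shift forward by 7.
For its: i(vowel)+5=n, t(cons)+7=a, s(cons)+7=z.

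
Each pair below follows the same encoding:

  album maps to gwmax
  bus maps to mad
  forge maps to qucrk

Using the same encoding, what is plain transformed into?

awgoy

Vowels shift forward by 6 and consonants shift forward by 11.
On plain: p(cons)+11=a, l(cons)+11=w, a(vowel)+6=g, i(vowel)+6=o, n(cons)+11=y.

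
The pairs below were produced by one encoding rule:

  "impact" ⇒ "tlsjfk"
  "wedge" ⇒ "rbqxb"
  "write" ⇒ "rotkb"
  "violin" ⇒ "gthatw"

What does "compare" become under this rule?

Treating letters as 0–25, the rule is x ↦ 11x + 9 (mod 26).
Applying it to compare: c(2)→11·2+9≡5=f; o(14)→11·14+9≡7=h; m(12)→11·12+9≡11=l; p(15)→11·15+9≡18=s; a(0)→11·0+9≡9=j; r(17)→11·17+9≡14=o; e(4)→11·4+9≡1=b (all mod 26).

fhlsjob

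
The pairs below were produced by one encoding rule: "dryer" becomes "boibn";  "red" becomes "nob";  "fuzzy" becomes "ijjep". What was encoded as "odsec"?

The output letters match the input read backwards, each shifted +10: dryer reversed is reyrd. Two steps: reverse the string, then apply a Caesar shift of +10.
Reversing it on odsec: shift back: o−10=e, d−10=t, s−10=i, e−10=u, c−10=s → etius; then reverse → suite.

suite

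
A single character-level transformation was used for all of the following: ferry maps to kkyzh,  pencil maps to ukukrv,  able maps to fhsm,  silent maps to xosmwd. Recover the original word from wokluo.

riddle

In ferry: f→k is +5, e→k is +6, r→y is +7, r→z is +8 — the shift increases by 1 each position. Each letter shifts forward by (position + 5), i.e. 5, 6, 7, … — the shift grows by one for each successive letter.
Undoing it on wokluo: w−5=r, o−6=i, k−7=d, l−8=d, u−9=l, o−10=e.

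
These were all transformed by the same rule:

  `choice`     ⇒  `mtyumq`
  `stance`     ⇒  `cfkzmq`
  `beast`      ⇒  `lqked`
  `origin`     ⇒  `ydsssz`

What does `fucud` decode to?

visit

It's a Vigenère-style cipher with numeric key [10,12]: position i shifts by key[i mod 2].
Decoding fucud: f−10=v, u−12=i, c−10=s, u−12=i, d−10=t.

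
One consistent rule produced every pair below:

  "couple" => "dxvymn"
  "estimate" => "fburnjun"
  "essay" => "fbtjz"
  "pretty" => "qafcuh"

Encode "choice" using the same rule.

Shifts by position in couple: pos 0: c→d (+1), pos 1: o→x (+9), pos 2: u→v (+1), pos 3: p→y (+9) — repeating every 2. A repeating key of period 2 is used — shifts +1, +9 over and over.
On choice: c+1=d, h+9=q, o+1=p, i+9=r, c+1=d, e+9=n.

dqprdn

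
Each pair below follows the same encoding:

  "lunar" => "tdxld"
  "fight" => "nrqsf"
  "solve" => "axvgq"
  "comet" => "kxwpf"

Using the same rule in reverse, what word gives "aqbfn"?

In lunar: l→t is +8, u→d is +9, n→x is +10, a→l is +11 — the shift increases by 1 each position. Each letter shifts forward by (position + 8), i.e. 8, 9, 10, … — the shift grows by one for each successive letter.
Reversing it on aqbfn: a−8=s, q−9=h, b−10=r, f−11=u, n−12=b.

shrub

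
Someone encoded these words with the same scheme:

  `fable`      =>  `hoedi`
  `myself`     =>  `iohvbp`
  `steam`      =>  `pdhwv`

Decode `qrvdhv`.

season

The output letters match the input read backwards, each shifted +3: fable reversed is elbaf. Read the word backwards and shift each letter +3.
Decoding qrvdhv: shift back: q−3=n, r−3=o, v−3=s, d−3=a, h−3=e, v−3=s → nosaes; then reverse → season.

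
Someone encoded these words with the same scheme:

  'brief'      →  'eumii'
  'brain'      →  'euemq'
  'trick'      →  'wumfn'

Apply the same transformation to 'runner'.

uyqqiu

The rule splits by letter class: vowels +4, consonants +3.
On runner: r(cons)+3=u, u(vowel)+4=y, n(cons)+3=q, n(cons)+3=q, e(vowel)+4=i, r(cons)+3=u.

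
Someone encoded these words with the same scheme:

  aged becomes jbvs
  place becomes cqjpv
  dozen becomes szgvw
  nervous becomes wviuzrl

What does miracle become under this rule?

Treating letters as 0–25, the rule is x ↦ 3x + 9 (mod 26).
For miracle: m(12)→3·12+9≡19=t; i(8)→3·8+9≡7=h; r(17)→3·17+9≡8=i; a(0)→3·0+9≡9=j; c(2)→3·2+9≡15=p; l(11)→3·11+9≡16=q; e(4)→3·4+9≡21=v (all mod 26).

thijpqv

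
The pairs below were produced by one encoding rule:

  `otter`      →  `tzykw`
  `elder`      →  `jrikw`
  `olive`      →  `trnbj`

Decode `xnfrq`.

Shifts by position in otter: pos 0: o→t (+5), pos 1: t→z (+6), pos 2: t→y (+5), pos 3: e→k (+6) — repeating every 2. It's a Vigenère-style cipher with numeric key [5,6]: position i shifts by key[i mod 2].
Undoing it on xnfrq: x−5=s, n−6=h, f−5=a, r−6=l, q−5=l.

shall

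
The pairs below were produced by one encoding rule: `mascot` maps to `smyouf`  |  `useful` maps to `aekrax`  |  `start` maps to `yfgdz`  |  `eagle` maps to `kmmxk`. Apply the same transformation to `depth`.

Shifts by position in mascot: pos 0: m→s (+6), pos 1: a→m (+12), pos 2: s→y (+6), pos 3: c→o (+12) — repeating every 2. It's a Vigenère-style cipher with numeric key [6,12]: position i shifts by key[i mod 2].
On depth: d+6=j, e+12=q, p+6=v, t+12=f, h+6=n.

jqvfn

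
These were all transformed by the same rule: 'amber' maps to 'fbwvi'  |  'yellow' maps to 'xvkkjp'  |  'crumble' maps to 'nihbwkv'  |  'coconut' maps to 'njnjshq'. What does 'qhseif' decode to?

tundra

a(0)→f(5) and m(12)→b(1) fit y≡17x+5 (mod 26); the inverse of 17 mod 26 is 23. This is an affine cipher: with a=0,…,z=25, each position x becomes (17x+5) mod 26.
Undoing it on qhseif: q(16)→23·(16−5)≡19=t; h(7)→23·(7−5)≡20=u; s(18)→23·(18−5)≡13=n; e(4)→23·(4−5)≡3=d; i(8)→23·(8−5)≡17=r; f(5)→23·(5−5)≡0=a (all mod 26).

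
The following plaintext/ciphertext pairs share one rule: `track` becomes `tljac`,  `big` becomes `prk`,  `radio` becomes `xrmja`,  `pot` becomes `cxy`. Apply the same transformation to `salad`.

The output letters match the input read backwards, each shifted +9: track reversed is kcart. The word is reversed, then every letter is shifted forward by 9.
Applying it to salad: reverse → dalas; then shift: d+9=m, a+9=j, l+9=u, a+9=j, s+9=b.

mjujb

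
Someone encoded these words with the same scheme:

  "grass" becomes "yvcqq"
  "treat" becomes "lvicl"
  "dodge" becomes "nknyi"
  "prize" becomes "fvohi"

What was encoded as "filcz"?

g(6)→y(24) and r(17)→v(21) fit y≡21x+2 (mod 26); the inverse of 21 mod 26 is 5. Treating letters as 0–25, the rule is x ↦ 21x + 2 (mod 26).
Decoding filcz: f(5)→5·(5−2)≡15=p; i(8)→5·(8−2)≡4=e; l(11)→5·(11−2)≡19=t; c(2)→5·(2−2)≡0=a; z(25)→5·(25−2)≡11=l (all mod 26).

petal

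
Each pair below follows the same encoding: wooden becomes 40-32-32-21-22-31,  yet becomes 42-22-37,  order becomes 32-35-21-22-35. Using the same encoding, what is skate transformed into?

w is letter #23 and maps to 40: an offset of 17. The number is (letter's place in the alphabet, a=1) + 17.
On skate: s=19→36, k=11→28, a=1→18, t=20→37, e=5→22.

36-28-18-37-22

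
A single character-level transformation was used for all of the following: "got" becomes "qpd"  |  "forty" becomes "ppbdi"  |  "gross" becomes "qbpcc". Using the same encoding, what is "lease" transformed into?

vfbcf

The shift depends on letter class: consonant g→q is +10, but vowel o→p is +1. Vowels shift forward by 1 and consonants shift forward by 10.
Applying it to lease: l(cons)+10=v, e(vowel)+1=f, a(vowel)+1=b, s(cons)+10=c, e(vowel)+1=f.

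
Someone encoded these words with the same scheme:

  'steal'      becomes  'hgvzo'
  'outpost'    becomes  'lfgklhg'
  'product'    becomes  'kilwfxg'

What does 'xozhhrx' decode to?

classic

Each pair mirrors across the alphabet (s↔h, t↔g, e↔v): positions sum to 25. This is the alphabet-reversal cipher (Atbash): a becomes z, b becomes y, etc.
Undoing it on xozhhrx: x↔c, o↔l, z↔a, h↔s, h↔s, r↔i, x↔c.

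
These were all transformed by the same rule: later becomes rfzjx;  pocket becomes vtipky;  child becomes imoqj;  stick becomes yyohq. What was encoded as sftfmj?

manage

Shifts by position in later: pos 0: l→r (+6), pos 1: a→f (+5), pos 2: t→z (+6), pos 3: e→j (+5) — repeating every 2. The shifts repeat in a cycle of length 2: positions 0,1,… shift by +6, +5, then the pattern repeats.
Decoding sftfmj: s−6=m, f−5=a, t−6=n, f−5=a, m−6=g, j−5=e.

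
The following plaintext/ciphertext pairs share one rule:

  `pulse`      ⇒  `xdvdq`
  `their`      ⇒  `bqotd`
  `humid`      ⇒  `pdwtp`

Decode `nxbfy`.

forum

In pulse: p→x is +8, u→d is +9, l→v is +10, s→d is +11 — the shift increases by 1 each position. Each letter shifts forward by (position + 8), i.e. 8, 9, 10, … — the shift grows by one for each successive letter.
Undoing it on nxbfy: n−8=f, x−9=o, b−10=r, f−11=u, y−12=m.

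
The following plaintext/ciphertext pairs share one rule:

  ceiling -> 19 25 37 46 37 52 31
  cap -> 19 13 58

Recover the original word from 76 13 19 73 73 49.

The formula is n = 3×(alphabet index, a=1) + 10.
Reversing it on 76 13 19 73 73 49: 76→(76−10)÷3=22=v, 13→(13−10)÷3=1=a, 19→(19−10)÷3=3=c, 73→(73−10)÷3=21=u, 73→(73−10)÷3=21=u, 49→(49−10)÷3=13=m.

vacuum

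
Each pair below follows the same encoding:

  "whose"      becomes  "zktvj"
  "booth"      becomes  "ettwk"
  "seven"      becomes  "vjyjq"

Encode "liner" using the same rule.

The shift depends on letter class: consonant w→z is +3, but vowel o→t is +5. The rule splits by letter class: vowels +5, consonants +3.
For liner: l(cons)+3=o, i(vowel)+5=n, n(cons)+3=q, e(vowel)+5=j, r(cons)+3=u.

onqju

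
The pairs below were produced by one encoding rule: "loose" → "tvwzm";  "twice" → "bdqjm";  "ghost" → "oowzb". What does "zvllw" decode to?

Shifts by position in loose: pos 0: l→t (+8), pos 1: o→v (+7), pos 2: o→w (+8), pos 3: s→z (+7) — repeating every 2. It's a Vigenère-style cipher with numeric key [8,7]: position i shifts by key[i mod 2].
Undoing it on zvllw: z−8=r, v−7=o, l−8=d, l−7=e, w−8=o.

rodeo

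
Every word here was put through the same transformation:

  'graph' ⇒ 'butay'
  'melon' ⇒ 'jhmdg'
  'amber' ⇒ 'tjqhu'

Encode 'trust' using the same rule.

g(6)→b(1) and r(17)→u(20) fit y≡23x+19 (mod 26); the inverse of 23 mod 26 is 17. This is an affine cipher: with a=0,…,z=25, each position x becomes (23x+19) mod 26.
For trust: t(19)→23·19+19≡14=o; r(17)→23·17+19≡20=u; u(20)→23·20+19≡11=l; s(18)→23·18+19≡17=r; t(19)→23·19+19≡14=o (all mod 26).

oulro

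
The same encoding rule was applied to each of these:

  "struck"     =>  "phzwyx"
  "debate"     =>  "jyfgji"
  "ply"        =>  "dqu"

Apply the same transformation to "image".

The output letters match the input read backwards, each shifted +5: struck reversed is kcurts. Two steps: reverse the string, then apply a Caesar shift of +5.
For image: reverse → egami; then shift: e+5=j, g+5=l, a+5=f, m+5=r, i+5=n.

jlfrn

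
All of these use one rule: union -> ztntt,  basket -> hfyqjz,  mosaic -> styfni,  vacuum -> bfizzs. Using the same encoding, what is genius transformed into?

mjtnzy

Vowels shift forward by 5 and consonants shift forward by 6.
For genius: g(cons)+6=m, e(vowel)+5=j, n(cons)+6=t, i(vowel)+5=n, u(vowel)+5=z, s(cons)+6=y.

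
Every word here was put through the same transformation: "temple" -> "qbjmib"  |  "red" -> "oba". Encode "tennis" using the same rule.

qbkkfp

It's a constant shift of +23 (ROT23).
On tennis: t+23=q, e+23=b, n+23=k, n+23=k, i+23=f, s+23=p.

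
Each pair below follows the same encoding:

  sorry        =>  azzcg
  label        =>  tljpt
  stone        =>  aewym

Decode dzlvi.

Shifts by position in sorry: pos 0: s→a (+8), pos 1: o→z (+11), pos 2: r→z (+8), pos 3: r→c (+11) — repeating every 2. It's a Vigenère-style cipher with numeric key [8,11]: position i shifts by key[i mod 2].
Undoing it on dzlvi: d−8=v, z−11=o, l−8=d, v−11=k, i−8=a.

vodka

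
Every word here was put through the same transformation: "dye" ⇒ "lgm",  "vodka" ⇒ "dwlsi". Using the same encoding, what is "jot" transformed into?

Compare letters: d→l is +8, y→g is +8, e→m is +8 — a constant shift. Each letter is shifted forward by 8 in the alphabet (a Caesar shift of +8).
For jot: j+8=r, o+8=w, t+8=b.

rwb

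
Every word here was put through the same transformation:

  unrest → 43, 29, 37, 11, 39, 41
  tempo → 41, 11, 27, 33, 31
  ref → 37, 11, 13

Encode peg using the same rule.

33, 11, 15

u(#21)→43 and n(#14)→29: differences scale by 2, so n = 2·pos + 1. With a=1..z=26, the number is 2·pos + 1.
On peg: p=16→33, e=5→11, g=7→15.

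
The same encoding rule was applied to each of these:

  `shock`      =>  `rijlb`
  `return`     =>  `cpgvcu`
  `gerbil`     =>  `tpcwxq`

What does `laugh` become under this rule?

s(18)→r(17) and h(7)→i(8) fit y≡15x+7 (mod 26); the inverse of 15 mod 26 is 7. This is an affine cipher: with a=0,…,z=25, each position x becomes (15x+7) mod 26.
Applying it to laugh: l(11)→15·11+7≡16=q; a(0)→15·0+7≡7=h; u(20)→15·20+7≡21=v; g(6)→15·6+7≡19=t; h(7)→15·7+7≡8=i (all mod 26).

qhvti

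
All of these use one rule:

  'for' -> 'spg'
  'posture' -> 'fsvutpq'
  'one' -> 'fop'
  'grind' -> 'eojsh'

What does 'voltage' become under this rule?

Two steps: reverse the string, then apply a Caesar shift of +1.
For voltage: reverse → egatlov; then shift: e+1=f, g+1=h, a+1=b, t+1=u, l+1=m, o+1=p, v+1=w.

fhbumpw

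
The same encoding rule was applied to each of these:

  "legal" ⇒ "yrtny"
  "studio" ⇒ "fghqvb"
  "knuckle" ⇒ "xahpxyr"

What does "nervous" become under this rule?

areibhf

Compare letters: l→y is +13, e→r is +13, g→t is +13 — a constant shift. It's a constant shift of +13 (ROT13).
Applying it to nervous: n+13=a, e+13=r, r+13=e, v+13=i, o+13=b, u+13=h, s+13=f.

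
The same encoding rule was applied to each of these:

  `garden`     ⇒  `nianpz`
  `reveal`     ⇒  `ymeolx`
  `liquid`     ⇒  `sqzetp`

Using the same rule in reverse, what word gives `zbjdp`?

state

The shift increases by 1 at each position, starting from +7: 7, 8, 9, ….
Reversing it on zbjdp: z−7=s, b−8=t, j−9=a, d−10=t, p−11=e.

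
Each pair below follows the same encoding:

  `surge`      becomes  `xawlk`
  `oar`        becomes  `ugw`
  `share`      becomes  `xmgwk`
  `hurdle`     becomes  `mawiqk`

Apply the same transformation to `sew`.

The shift depends on letter class: consonant s→x is +5, but vowel u→a is +6. Vowels shift forward by 6 and consonants shift forward by 5.
On sew: s(cons)+5=x, e(vowel)+6=k, w(cons)+5=b.

xkb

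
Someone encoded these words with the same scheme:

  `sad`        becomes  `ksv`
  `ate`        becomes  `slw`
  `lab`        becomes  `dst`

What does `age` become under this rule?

Every letter moves 18 places later in the alphabet, wrapping around z→a.
On age: a+18=s, g+18=y, e+18=w.

syw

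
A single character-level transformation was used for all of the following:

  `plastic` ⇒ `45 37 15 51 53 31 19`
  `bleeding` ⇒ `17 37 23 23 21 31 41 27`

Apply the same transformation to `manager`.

p(#16)→45 and l(#12)→37: differences scale by 2, so n = 2·pos + 13. With a=1..z=26, the number is 2·pos + 13.
On manager: m=13→39, a=1→15, n=14→41, a=1→15, g=7→27, e=5→23, r=18→49.

39 15 41 15 27 23 49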